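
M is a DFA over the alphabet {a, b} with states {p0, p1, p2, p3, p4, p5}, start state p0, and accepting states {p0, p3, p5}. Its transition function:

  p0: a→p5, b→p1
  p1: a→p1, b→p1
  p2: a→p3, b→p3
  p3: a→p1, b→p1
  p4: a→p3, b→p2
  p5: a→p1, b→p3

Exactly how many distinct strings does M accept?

The useful subgraph on states {p0, p3, p5} is acyclic, so L(M) is finite; the longest accepting path visits 3 useful states, giving maximum string length 2.
Counting accepting paths from p0 by length: 1 of length 0, 1 of length 1, 1 of length 2. Total 3.

3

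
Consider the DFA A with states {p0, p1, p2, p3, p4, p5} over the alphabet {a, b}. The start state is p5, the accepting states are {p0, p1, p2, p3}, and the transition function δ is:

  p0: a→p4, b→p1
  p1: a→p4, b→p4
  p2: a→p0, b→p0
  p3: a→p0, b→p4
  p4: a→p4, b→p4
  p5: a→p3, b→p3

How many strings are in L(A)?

6

The useful subgraph on states {p0, p1, p3, p5} is acyclic, so L(A) is finite; the longest accepting path visits 4 useful states, giving maximum string length 3.
Counting accepting paths from p5 by length: 2 of length 1, 2 of length 2, 2 of length 3. Total 6.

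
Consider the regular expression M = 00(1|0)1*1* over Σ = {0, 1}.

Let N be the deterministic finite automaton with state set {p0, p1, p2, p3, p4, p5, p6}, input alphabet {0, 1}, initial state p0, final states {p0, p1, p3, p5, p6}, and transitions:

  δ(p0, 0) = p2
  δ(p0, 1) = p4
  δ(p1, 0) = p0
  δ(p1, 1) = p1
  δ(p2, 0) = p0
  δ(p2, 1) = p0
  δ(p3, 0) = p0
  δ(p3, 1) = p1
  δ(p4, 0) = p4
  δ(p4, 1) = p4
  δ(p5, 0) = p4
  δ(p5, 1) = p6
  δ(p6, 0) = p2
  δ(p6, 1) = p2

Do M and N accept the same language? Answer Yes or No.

The string 000 is accepted by M but rejected by N.
So L(M) ≠ L(N).

No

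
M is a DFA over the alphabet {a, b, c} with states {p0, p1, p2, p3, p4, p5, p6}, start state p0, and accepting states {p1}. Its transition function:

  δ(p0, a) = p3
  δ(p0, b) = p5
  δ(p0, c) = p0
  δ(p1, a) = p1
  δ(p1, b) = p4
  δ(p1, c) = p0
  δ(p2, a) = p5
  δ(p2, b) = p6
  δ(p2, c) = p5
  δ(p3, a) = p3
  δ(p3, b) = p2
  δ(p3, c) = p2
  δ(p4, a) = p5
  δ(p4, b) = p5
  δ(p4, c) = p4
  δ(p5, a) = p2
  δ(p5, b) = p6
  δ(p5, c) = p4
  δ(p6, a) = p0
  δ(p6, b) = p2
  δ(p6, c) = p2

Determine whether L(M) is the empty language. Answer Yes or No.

Yes

The states reachable from the start state are {p0, p2, p3, p4, p5, p6}.
None of the accepting states {p1} is reachable, so no string is accepted and L(M) = ∅.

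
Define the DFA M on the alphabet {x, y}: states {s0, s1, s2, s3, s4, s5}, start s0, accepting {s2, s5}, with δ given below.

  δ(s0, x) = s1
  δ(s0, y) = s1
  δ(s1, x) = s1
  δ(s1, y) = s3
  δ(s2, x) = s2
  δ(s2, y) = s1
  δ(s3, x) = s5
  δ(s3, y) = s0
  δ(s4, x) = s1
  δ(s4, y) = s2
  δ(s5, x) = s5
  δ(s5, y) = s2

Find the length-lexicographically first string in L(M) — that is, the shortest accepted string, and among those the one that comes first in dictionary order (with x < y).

xyx

A breadth-first search from s0 reaches an accepting state first via the path s0 → s1 → s3 → s5 on input xyx.
No string of length < 3 is accepted (BFS exhausts all shorter strings without reaching an accepting state), and xyx is the lexicographically least accepting string of length 3.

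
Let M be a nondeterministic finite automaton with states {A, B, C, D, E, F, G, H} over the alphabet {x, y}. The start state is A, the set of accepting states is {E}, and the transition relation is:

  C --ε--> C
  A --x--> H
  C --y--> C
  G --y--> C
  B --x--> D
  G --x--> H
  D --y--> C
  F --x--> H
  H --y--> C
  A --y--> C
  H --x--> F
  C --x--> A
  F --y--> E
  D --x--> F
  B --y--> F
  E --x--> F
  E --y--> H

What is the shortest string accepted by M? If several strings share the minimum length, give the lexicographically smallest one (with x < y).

xxy

A breadth-first search from A reaches an accepting state first via the path A → H → F → E on input xxy.
No string of length < 3 is accepted (BFS exhausts all shorter strings without reaching an accepting state), and xxy is the lexicographically least accepting string of length 3.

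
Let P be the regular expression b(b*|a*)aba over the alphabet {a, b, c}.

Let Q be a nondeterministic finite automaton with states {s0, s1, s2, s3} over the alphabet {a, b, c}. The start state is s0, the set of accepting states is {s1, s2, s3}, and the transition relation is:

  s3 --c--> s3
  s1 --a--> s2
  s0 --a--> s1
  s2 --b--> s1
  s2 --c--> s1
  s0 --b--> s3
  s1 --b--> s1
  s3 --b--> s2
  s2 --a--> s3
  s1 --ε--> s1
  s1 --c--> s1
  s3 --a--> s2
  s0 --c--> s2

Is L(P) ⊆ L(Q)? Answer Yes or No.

Yes

Converting the expression P to a DFA (subset construction, then merging equivalent states) gives the minimal DFA with states {p0, p1, p2, p3, p4, p5, p6, p7}, start state p0, accepting states {p7} and transitions p0: a→p1, b→p2, c→p1; p1: a→p1, b→p1, c→p1; p2: a→p3, b→p4, c→p1; p3: a→p3, b→p5, c→p1; p4: a→p6, b→p4, c→p1; p5: a→p7, b→p1, c→p1; p6: a→p1, b→p5, c→p1; p7: a→p1, b→p1, c→p1.
Exploring the product automaton P × Q from the start pair (p0, s0), following both machines on each input symbol, reaches 15 state pairs: (p0, s0), (p1, s1), (p2, s3), (p1, s2), (p3, s2), (p4, s2), (p1, s3), (p3, s3), (p5, s1), (p6, s3), (p4, s1), (p5, s2), (p7, s2), (p6, s2), (p7, s3).
P accepts in {p7} and Q accepts in {s1, s2, s3}. The reachable pairs whose P-component is accepting are (p7, s2), (p7, s3); in each of them the Q-component is accepting too, so the product for L(P) \ L(Q) (P-component accepting, Q-component rejecting) has no reachable accepting pair and the difference is empty.
Hence every string in L(P) is also in L(Q).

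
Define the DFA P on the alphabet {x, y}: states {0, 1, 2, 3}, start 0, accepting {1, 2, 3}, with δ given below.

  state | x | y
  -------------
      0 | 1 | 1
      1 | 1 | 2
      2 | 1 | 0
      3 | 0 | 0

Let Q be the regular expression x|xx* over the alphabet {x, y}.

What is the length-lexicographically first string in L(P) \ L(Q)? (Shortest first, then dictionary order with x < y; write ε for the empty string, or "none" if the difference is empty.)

y

The string y is accepted by P but not by Q.
No shorter string lies in the difference, and y is the lexicographically first length-1 string in L(P) \ L(Q).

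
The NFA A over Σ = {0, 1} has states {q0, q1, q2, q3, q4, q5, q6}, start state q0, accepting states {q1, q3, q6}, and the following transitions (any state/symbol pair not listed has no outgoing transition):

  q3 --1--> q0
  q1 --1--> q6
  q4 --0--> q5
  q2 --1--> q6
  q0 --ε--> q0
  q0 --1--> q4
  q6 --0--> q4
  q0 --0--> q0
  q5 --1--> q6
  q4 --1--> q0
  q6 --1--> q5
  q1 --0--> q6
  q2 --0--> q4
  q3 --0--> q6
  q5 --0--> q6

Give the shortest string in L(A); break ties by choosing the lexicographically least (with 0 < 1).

A breadth-first search from q0 reaches an accepting state first via the path q0 → q4 → q5 → q6 on input 100.
No string of length < 3 is accepted (BFS exhausts all shorter strings without reaching an accepting state), and 100 is the lexicographically least accepting string of length 3.

100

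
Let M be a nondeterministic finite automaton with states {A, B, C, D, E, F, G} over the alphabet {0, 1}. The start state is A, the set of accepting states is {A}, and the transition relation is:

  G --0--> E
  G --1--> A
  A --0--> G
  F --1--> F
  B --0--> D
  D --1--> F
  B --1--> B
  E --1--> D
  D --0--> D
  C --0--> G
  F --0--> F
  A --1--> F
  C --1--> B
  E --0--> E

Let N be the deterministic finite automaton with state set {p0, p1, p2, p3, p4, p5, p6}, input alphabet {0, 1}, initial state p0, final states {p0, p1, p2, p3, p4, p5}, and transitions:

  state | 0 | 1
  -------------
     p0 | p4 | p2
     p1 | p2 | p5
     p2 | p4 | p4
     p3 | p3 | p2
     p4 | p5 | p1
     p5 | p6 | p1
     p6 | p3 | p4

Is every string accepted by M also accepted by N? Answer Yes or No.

Exploring the product automaton M × N from the start pair (A, p0), following both machines on each input symbol, reaches 22 state pairs: (A, p0), (G, p4), (F, p2), (E, p5), (A, p1), (F, p4), (E, p6), (D, p1), (G, p2), (F, p5), (F, p1), (E, p3), (D, p4), (D, p2), (E, p4), (A, p4), (F, p6), (D, p5), (G, p5), (F, p3), (D, p6), (D, p3).
M accepts in {A} and N accepts in {p0, p1, p2, p3, p4, p5}. The reachable pairs whose M-component is accepting are (A, p0), (A, p1), (A, p4); in each of them the N-component is accepting too, so the product for L(M) \ L(N) (M-component accepting, N-component rejecting) has no reachable accepting pair and the difference is empty.
Hence every string in L(M) is also in L(N).

Yes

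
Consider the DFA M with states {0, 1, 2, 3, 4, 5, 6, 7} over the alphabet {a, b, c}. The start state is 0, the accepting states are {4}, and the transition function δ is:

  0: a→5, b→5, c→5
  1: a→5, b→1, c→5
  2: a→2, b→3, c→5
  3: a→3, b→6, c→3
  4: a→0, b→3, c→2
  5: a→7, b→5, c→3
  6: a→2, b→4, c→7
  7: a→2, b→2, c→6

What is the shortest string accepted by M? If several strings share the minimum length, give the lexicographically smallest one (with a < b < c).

aacb

A breadth-first search from 0 reaches an accepting state first via the path 0 → 5 → 7 → 6 → 4 on input aacb.
No string of length < 4 is accepted (BFS exhausts all shorter strings without reaching an accepting state), and aacb is the lexicographically least accepting string of length 4.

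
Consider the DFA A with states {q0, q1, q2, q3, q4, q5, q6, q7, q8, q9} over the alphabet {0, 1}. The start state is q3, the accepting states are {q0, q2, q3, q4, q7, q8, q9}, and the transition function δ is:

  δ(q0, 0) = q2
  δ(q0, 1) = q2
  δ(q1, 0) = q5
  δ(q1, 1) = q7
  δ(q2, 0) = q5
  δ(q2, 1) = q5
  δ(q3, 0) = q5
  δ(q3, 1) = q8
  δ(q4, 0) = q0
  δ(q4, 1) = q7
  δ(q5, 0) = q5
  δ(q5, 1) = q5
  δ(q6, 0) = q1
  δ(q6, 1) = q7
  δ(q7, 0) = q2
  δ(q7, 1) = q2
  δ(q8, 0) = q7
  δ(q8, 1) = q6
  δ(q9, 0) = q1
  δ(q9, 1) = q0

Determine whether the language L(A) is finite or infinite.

The useful states (reachable from q3 and able to reach an accepting state) are {q1, q2, q3, q6, q7, q8}.
Restricted to these states the transition graph has no cycle, so every accepting path has bounded length and L is finite.

finite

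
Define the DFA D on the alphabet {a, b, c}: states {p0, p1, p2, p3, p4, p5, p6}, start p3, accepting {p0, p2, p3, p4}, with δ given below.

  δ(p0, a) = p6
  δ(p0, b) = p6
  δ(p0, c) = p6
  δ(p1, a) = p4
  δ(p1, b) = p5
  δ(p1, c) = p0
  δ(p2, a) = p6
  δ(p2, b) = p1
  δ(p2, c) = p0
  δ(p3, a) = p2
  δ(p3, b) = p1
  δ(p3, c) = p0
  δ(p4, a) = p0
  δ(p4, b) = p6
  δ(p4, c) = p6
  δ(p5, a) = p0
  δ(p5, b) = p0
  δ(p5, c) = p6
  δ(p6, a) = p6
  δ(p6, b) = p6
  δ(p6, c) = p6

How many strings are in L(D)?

The useful subgraph on states {p0, p1, p2, p3, p4, p5} is acyclic, so L(D) is finite; the longest accepting path visits 5 useful states, giving maximum string length 4.
Counting accepting paths from p3 by length: 1 of length 0, 2 of length 1, 3 of length 2, 5 of length 3, 3 of length 4. Total 14.

14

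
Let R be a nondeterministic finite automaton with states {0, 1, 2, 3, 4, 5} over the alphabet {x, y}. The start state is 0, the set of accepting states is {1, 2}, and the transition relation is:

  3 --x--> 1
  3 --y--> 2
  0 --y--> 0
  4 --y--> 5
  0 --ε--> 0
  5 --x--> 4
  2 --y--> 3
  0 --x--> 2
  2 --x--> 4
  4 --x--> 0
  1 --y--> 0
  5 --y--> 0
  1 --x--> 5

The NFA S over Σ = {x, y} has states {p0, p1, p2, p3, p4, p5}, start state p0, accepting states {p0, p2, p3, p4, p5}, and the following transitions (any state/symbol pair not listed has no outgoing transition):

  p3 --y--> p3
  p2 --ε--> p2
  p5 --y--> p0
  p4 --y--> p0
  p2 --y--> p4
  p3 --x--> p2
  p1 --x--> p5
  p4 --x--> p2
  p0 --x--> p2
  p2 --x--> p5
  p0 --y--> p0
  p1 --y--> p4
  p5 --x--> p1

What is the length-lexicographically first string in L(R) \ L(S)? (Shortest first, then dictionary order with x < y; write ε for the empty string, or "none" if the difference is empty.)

xxyxxx

The string xxyxxx is accepted by R but not by S.
No shorter string lies in the difference, and xxyxxx is the lexicographically first length-6 string in L(R) \ L(S).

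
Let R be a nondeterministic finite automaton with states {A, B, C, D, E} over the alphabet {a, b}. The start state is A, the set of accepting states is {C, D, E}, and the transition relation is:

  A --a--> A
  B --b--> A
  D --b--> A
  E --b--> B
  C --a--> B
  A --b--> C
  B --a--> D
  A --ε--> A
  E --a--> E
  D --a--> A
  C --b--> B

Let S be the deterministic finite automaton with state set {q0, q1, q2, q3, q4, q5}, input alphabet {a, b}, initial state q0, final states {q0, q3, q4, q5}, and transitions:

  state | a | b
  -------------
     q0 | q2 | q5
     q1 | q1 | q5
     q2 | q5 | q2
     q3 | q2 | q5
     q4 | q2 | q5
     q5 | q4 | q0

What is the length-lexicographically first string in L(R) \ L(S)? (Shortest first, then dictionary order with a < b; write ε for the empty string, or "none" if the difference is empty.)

The string ab is accepted by R but not by S.
No shorter string lies in the difference, and ab is the lexicographically first length-2 string in L(R) \ L(S).

ab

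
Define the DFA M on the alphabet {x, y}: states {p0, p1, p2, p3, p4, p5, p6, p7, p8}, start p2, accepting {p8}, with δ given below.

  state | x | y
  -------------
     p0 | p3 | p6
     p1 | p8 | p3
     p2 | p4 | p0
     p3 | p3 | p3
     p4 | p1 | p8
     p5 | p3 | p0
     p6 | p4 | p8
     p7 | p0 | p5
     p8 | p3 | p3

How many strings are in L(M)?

5

The useful subgraph on states {p0, p1, p2, p4, p6, p8} is acyclic, so L(M) is finite; the longest accepting path visits 6 useful states, giving maximum string length 5.
Counting accepting paths from p2 by length: 1 of length 2, 2 of length 3, 1 of length 4, 1 of length 5. Total 5.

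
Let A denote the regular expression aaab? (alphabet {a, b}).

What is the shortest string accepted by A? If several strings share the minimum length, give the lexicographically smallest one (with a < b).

By inspection of the expression, no string of length less than 3 matches, and aaa is the lexicographically first match of length 3.

aaa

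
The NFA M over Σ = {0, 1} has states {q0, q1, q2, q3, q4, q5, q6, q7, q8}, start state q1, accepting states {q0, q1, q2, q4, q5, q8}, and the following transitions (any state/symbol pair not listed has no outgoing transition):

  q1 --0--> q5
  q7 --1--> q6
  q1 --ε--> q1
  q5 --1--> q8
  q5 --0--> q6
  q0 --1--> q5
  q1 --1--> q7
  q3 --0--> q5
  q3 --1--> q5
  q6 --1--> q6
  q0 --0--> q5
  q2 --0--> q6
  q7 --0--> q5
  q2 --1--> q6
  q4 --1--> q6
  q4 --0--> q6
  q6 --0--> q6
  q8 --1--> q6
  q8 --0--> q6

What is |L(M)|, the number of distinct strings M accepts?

The useful subgraph on states {q1, q5, q7, q8} is acyclic, so L(M) is finite; the longest accepting path visits 4 useful states, giving maximum string length 3.
Counting accepting paths from q1 by length: 1 of length 0, 1 of length 1, 2 of length 2, 1 of length 3. Total 5.

5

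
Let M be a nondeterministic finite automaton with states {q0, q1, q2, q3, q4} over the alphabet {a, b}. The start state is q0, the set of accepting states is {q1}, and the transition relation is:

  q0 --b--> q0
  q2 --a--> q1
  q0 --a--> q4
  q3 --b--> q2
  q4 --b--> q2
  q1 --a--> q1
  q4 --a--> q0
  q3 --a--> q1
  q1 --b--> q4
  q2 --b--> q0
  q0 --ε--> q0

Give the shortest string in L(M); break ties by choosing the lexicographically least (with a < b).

A breadth-first search from q0 reaches an accepting state first via the path q0 → q4 → q2 → q1 on input aba.
No string of length < 3 is accepted (BFS exhausts all shorter strings without reaching an accepting state), and aba is the lexicographically least accepting string of length 3.

aba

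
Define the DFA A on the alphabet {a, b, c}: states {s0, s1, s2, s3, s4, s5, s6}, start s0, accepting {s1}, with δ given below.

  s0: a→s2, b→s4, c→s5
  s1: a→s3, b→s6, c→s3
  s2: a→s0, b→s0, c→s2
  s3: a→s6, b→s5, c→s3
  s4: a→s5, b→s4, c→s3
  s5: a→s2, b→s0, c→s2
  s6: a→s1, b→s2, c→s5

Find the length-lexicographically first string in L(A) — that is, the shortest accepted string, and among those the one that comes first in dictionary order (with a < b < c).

bcaa

A breadth-first search from s0 reaches an accepting state first via the path s0 → s4 → s3 → s6 → s1 on input bcaa.
No string of length < 4 is accepted (BFS exhausts all shorter strings without reaching an accepting state), and bcaa is the lexicographically least accepting string of length 4.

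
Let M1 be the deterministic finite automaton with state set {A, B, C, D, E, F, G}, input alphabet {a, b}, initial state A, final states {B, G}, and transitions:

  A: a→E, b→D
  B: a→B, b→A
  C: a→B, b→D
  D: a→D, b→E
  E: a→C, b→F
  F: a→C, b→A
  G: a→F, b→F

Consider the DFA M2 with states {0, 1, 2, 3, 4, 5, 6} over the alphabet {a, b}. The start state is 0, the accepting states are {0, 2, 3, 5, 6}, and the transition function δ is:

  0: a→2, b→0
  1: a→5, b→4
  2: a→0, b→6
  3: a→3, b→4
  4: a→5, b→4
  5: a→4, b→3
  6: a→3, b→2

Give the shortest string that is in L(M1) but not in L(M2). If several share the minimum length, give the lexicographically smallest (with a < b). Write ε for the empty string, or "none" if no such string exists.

ababbaa

The string ababbaa is accepted by M1 but not by M2.
No shorter string lies in the difference, and ababbaa is the lexicographically first length-7 string in L(M1) \ L(M2).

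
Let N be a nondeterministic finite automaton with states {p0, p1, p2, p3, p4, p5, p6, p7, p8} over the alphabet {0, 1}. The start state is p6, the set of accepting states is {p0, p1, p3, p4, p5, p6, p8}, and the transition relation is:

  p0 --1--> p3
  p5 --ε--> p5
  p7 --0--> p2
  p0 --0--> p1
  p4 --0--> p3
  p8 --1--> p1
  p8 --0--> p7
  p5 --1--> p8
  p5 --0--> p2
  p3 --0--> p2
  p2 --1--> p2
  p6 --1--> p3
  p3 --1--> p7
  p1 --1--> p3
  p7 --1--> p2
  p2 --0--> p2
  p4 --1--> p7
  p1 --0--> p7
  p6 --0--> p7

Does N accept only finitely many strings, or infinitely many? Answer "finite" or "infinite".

finite

The useful states (reachable from p6 and able to reach an accepting state) are {p3, p6}.
Restricted to these states the transition graph has no cycle, so every accepting path has bounded length and L is finite.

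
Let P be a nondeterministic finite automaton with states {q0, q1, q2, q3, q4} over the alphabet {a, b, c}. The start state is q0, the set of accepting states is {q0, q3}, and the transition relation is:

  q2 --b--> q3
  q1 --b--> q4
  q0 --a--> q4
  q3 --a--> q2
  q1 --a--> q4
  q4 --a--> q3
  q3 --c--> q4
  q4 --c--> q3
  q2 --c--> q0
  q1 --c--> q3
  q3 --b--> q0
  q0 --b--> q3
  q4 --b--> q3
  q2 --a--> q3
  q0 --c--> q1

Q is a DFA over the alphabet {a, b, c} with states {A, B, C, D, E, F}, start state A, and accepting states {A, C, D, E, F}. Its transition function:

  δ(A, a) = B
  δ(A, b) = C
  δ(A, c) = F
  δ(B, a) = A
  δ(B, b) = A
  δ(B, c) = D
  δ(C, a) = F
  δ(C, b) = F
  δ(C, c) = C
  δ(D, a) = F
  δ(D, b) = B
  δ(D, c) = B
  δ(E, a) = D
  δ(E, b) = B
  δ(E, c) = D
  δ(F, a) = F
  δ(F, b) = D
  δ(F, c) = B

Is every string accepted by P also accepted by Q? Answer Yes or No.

The string cc is in L(P) but not in L(Q).
So L(P) ⊄ L(Q).

No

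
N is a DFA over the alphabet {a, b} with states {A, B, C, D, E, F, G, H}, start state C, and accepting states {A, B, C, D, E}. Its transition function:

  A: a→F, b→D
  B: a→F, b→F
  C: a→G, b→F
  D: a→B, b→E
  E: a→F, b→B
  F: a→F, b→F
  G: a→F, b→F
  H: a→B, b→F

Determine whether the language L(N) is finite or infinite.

The useful states (reachable from C and able to reach an accepting state) are {C}.
Restricted to these states the transition graph has no cycle, so every accepting path has bounded length and L is finite.

finite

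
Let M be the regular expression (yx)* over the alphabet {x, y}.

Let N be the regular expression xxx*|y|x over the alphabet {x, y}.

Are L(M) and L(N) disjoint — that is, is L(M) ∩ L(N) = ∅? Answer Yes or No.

Yes

Converting the expression M to a DFA (subset construction, then merging equivalent states) gives the minimal DFA with states {m0, m1, m2}, start state m0, accepting states {m0} and transitions m0: x→m1, y→m2; m1: x→m1, y→m1; m2: x→m0, y→m1.
Converting the expression N to a DFA (subset construction, then merging equivalent states) gives the minimal DFA with states {n0, n1, n2, n3}, start state n0, accepting states {n1, n2} and transitions n0: x→n1, y→n2; n1: x→n1, y→n3; n2: x→n3, y→n3; n3: x→n3, y→n3.
Exploring the product automaton M × N from the start pair (m0, n0), following both machines on each input symbol, reaches 6 state pairs: (m0, n0), (m1, n1), (m2, n2), (m1, n3), (m0, n3), (m2, n3).
M accepts in {m0} and N accepts in {n1, n2}; no reachable pair has both components accepting, so no string drives both machines to acceptance simultaneously and L(M) ∩ L(N) = ∅.
So no string is accepted by both, and the intersection is empty.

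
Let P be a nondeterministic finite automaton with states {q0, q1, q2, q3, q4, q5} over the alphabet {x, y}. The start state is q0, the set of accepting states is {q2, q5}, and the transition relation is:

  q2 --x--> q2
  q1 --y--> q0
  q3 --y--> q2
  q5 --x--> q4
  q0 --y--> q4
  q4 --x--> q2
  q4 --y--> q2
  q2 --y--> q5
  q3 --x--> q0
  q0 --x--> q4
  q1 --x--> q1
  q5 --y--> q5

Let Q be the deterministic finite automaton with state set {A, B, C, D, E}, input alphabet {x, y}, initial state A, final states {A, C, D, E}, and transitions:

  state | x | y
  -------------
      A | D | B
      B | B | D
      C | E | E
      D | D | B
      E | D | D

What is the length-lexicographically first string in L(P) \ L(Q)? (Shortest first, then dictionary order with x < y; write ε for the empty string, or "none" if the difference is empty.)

xy

The string xy is accepted by P but not by Q.
No shorter string lies in the difference, and xy is the lexicographically first length-2 string in L(P) \ L(Q).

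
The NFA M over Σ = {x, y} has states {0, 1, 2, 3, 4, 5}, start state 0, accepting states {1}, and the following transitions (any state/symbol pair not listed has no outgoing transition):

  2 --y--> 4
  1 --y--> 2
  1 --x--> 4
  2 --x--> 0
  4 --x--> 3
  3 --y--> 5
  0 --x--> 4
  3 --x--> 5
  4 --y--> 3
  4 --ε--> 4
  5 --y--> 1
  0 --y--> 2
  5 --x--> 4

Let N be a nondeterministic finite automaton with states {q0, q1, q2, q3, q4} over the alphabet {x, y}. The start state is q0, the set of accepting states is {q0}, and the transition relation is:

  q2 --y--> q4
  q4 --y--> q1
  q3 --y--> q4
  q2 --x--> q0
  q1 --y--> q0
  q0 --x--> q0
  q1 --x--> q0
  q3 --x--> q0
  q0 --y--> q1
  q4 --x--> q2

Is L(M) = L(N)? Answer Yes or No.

No

The string xxxy is accepted by M but rejected by N.
So L(M) ≠ L(N).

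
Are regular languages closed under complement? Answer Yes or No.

Yes

Take a complete DFA for L and swap accepting and non-accepting states; the resulting DFA accepts exactly Σ* \ L.
So the regular languages are closed under complement.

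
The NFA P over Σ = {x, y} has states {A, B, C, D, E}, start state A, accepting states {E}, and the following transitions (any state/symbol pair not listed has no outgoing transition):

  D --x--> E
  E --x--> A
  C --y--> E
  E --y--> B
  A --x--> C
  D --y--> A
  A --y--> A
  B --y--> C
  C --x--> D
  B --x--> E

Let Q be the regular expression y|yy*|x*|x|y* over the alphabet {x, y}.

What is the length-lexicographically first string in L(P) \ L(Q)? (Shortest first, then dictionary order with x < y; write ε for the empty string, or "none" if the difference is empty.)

The string xy is accepted by P but not by Q.
No shorter string lies in the difference, and xy is the lexicographically first length-2 string in L(P) \ L(Q).

xy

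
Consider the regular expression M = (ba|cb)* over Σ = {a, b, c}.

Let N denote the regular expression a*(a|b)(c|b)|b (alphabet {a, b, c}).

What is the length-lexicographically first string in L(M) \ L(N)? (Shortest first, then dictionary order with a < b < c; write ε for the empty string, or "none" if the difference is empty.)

The empty string ε is accepted by M but not by N.
Since ε is the unique shortest string, it is the required witness.

ε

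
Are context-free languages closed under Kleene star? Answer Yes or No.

If S₁ is the start symbol of a grammar for L, the grammar with new start symbol S and productions S → S₁S | ε generates L*.
So the context-free languages are closed under Kleene star.

Yes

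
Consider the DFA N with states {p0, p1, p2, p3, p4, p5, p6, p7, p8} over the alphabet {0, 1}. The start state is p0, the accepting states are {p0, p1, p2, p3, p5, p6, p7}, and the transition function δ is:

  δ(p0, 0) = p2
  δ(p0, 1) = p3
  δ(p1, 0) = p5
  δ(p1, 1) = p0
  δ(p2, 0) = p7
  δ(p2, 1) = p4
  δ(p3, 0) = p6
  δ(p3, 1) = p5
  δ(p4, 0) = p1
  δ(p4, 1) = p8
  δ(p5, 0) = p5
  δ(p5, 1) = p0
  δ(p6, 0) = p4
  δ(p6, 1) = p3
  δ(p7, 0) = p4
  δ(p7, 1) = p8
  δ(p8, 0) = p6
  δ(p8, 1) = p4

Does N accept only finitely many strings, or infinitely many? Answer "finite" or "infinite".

infinite

State p4 is reachable from the start and can reach an accepting state, and it lies on the cycle p4 → p8 → p4.
Traversing that cycle any number of times yields accepted strings of unbounded length, so the language is infinite.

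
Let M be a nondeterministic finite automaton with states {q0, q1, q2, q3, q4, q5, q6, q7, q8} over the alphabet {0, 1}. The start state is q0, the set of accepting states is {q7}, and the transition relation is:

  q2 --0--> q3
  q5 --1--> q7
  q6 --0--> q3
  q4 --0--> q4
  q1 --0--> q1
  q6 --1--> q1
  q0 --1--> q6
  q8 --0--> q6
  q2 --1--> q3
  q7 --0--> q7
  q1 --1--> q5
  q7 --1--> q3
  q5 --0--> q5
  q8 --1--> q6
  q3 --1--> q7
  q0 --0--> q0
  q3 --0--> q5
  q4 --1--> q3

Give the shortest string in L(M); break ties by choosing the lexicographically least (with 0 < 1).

A breadth-first search from q0 reaches an accepting state first via the path q0 → q6 → q3 → q7 on input 101.
No string of length < 3 is accepted (BFS exhausts all shorter strings without reaching an accepting state), and 101 is the lexicographically least accepting string of length 3.

101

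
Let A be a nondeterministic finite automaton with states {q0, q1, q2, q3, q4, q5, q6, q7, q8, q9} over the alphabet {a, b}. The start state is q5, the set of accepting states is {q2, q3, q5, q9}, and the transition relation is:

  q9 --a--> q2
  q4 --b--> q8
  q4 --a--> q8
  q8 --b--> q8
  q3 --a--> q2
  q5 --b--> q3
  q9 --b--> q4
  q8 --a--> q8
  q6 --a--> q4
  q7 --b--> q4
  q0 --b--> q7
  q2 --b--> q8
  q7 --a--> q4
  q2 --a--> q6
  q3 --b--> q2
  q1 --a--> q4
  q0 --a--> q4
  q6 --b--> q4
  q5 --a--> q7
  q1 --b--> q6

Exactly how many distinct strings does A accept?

4

The useful subgraph on states {q2, q3, q5} is acyclic, so L(A) is finite; the longest accepting path visits 3 useful states, giving maximum string length 2.
Counting accepting paths from q5 by length: 1 of length 0, 1 of length 1, 2 of length 2. Total 4.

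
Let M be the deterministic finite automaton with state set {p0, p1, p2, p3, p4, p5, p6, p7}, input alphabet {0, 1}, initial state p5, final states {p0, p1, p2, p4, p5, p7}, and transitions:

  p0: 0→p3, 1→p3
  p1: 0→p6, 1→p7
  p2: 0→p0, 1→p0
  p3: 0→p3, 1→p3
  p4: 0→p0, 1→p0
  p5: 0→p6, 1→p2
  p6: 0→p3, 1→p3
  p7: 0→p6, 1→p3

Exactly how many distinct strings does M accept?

The useful subgraph on states {p0, p2, p5} is acyclic, so L(M) is finite; the longest accepting path visits 3 useful states, giving maximum string length 2.
Counting accepting paths from p5 by length: 1 of length 0, 1 of length 1, 2 of length 2. Total 4.

4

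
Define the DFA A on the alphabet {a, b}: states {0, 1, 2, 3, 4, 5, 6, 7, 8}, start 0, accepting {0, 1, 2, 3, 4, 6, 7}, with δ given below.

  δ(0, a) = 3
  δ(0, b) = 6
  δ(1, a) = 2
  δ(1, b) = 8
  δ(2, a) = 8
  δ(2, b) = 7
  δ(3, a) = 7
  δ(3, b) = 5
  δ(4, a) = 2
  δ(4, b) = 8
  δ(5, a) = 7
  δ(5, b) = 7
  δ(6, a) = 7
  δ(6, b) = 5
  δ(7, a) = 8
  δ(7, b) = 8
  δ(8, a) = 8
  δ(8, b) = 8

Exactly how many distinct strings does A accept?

9

The useful subgraph on states {0, 3, 5, 6, 7} is acyclic, so L(A) is finite; the longest accepting path visits 4 useful states, giving maximum string length 3.
Counting accepting paths from 0 by length: 1 of length 0, 2 of length 1, 2 of length 2, 4 of length 3. Total 9.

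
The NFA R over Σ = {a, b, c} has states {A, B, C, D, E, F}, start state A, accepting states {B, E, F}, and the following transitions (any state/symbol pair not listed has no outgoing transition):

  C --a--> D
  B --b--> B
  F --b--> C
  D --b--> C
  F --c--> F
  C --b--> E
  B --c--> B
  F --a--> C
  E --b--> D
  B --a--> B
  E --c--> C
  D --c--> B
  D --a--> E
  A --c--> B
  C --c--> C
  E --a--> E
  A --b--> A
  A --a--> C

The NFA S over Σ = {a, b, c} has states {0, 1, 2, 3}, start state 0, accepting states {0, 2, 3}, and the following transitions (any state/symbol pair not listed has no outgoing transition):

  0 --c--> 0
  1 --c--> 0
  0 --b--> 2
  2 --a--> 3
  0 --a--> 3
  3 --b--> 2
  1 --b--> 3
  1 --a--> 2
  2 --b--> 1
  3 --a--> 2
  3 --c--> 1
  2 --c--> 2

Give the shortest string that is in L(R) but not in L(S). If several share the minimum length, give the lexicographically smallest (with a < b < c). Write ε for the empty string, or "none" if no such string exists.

The string bcb is accepted by R but not by S.
No shorter string lies in the difference, and bcb is the lexicographically first length-3 string in L(R) \ L(S).

bcb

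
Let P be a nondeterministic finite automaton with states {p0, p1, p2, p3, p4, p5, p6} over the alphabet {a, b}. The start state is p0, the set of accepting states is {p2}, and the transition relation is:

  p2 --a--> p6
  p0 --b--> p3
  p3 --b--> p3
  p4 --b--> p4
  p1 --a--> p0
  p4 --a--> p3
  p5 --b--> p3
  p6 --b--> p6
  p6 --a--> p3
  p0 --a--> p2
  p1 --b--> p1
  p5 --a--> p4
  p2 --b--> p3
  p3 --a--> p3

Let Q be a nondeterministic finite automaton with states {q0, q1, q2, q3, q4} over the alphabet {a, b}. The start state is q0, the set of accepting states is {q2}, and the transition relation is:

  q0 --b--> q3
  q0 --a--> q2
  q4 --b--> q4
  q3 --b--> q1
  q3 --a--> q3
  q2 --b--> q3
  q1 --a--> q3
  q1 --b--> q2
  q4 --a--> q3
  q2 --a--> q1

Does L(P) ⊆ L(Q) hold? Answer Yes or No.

Exploring the product automaton P × Q from the start pair (p0, q0), following both machines on each input symbol, reaches 8 state pairs: (p0, q0), (p2, q2), (p3, q3), (p6, q1), (p3, q1), (p6, q2), (p3, q2), (p6, q3).
P accepts in {p2} and Q accepts in {q2}. The reachable pairs whose P-component is accepting are (p2, q2); in each of them the Q-component is accepting too, so the product for L(P) \ L(Q) (P-component accepting, Q-component rejecting) has no reachable accepting pair and the difference is empty.
Hence every string in L(P) is also in L(Q).

Yes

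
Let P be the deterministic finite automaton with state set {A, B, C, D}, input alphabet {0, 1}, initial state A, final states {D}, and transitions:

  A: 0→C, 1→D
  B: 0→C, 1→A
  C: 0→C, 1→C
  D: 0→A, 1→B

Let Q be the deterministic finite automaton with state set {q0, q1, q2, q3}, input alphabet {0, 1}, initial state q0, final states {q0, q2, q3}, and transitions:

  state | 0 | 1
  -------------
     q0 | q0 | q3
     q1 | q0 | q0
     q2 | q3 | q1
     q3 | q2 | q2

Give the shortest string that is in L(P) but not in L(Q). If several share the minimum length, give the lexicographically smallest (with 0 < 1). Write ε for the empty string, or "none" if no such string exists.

101

The string 101 is accepted by P but not by Q.
No shorter string lies in the difference, and 101 is the lexicographically first length-3 string in L(P) \ L(Q).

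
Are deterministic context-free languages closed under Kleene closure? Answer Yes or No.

No

L = {c aⁿbⁿ : n≥0} ∪ {cc aⁿb²ⁿ : n≥0} is a DCFL (the number of leading c's fixes which ratio the DPDA checks), but L* is not. Every word of L starts with c, so in a factorisation of the string cc aⁱbʲ (i≥1) into words of L each factor begins at one of the two c's: either the whole string is a single word of L (forcing j = 2i), or it splits as c · (c aⁱbʲ) with c ∈ L (take n = 0) and c aⁱbʲ ∈ L (forcing j = i). Thus L* ∩ cca⁺b* = {cc aⁿbⁿ : n≥1} ∪ {cc aⁿb²ⁿ : n≥1}. A DPDA for L* would give one for this intersection with a regular set, and, started from its configuration after reading cc, one for {aⁿbⁿ : n≥1} ∪ {aⁿb²ⁿ : n≥1}, which no deterministic PDA accepts (a DPDA for it would have a single run on aⁿb²ⁿ, accepting after the prefix aⁿbⁿ and accepting again after n more b's; an ordinary PDA that simulates it on a's and b's and, at any moment when it is accepting, may switch to reading only a fresh letter d while feeding each d to the simulation as a b, would accept aⁱbʲdᵏ (k≥1) exactly when both aⁱbʲ and aⁱbʲ⁺ᵏ are in the language, i.e. its language intersected with the regular set a*b*d⁺ would be exactly {aⁿbⁿdⁿ : n≥1} — impossible, since context-free languages are closed under intersection with regular sets and {aⁿbⁿdⁿ} is not context-free). So L* is not a DCFL.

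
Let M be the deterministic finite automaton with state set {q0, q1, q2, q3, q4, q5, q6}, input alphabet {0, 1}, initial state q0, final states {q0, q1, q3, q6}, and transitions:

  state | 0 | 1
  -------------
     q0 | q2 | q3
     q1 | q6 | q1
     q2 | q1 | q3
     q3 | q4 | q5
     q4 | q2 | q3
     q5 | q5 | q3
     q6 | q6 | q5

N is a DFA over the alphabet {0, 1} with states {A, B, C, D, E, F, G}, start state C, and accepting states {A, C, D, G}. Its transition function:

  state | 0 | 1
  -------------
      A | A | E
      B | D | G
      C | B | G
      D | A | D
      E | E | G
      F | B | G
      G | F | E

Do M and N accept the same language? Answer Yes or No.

Exploring the product automaton M × N from the start pair (q0, C), following both machines on each input symbol, reaches 7 state pairs: (q0, C), (q2, B), (q3, G), (q1, D), (q4, F), (q5, E), (q6, A).
M accepts in {q0, q1, q3, q6} and N accepts in {A, C, D, G}. In every reachable pair the two components are either both accepting — (q0, C), (q3, G), (q1, D), (q6, A) — or both non-accepting, so no string is accepted by exactly one of the machines: L(M) \ L(N) and L(N) \ L(M) are both empty.
Hence every string is accepted by M iff it is accepted by N, and the two languages coincide.

Yes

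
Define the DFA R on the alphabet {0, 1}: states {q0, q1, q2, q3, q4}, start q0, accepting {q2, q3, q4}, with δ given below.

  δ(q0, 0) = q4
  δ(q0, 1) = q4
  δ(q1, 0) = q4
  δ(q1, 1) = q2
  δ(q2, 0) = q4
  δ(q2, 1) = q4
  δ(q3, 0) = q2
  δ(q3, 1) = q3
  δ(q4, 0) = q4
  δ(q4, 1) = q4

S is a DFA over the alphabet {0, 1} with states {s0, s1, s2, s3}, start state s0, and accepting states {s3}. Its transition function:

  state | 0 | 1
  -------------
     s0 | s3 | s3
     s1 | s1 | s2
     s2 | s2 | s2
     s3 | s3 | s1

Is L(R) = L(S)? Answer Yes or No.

The string 01 is accepted by R but rejected by S.
So L(R) ≠ L(S).

No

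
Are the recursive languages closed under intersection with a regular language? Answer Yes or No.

Yes

A regular language is decidable (simulate its DFA), so run that check and the decider for L and accept iff both accept; everything halts.
So the recursive languages are closed under intersection with a regular language.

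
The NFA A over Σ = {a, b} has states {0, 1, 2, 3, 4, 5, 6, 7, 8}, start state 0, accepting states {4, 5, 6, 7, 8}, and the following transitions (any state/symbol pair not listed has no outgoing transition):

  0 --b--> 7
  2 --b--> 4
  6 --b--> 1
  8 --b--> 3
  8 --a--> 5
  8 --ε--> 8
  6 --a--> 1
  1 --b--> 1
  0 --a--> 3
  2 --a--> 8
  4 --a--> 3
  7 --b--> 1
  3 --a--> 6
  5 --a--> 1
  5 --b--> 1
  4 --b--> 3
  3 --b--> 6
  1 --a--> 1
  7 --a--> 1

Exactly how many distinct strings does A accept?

3

The useful subgraph on states {0, 3, 6, 7} is acyclic, so L(A) is finite; the longest accepting path visits 3 useful states, giving maximum string length 2.
Counting accepting paths from 0 by length: 1 of length 1, 2 of length 2. Total 3.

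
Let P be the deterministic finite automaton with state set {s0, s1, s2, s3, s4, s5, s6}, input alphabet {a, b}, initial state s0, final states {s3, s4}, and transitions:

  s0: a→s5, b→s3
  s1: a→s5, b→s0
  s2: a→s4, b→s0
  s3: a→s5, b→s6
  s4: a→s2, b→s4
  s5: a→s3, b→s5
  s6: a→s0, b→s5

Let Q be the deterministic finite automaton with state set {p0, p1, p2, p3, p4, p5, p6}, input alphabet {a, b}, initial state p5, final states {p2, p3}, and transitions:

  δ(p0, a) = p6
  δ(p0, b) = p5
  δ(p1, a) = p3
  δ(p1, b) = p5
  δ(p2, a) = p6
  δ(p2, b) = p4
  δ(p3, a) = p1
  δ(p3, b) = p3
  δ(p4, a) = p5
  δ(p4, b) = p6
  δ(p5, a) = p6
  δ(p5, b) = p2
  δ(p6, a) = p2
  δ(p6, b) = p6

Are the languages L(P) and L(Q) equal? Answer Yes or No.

Exploring the product automaton P × Q from the start pair (s0, p5), following both machines on each input symbol, reaches 4 state pairs: (s0, p5), (s5, p6), (s3, p2), (s6, p4).
P accepts in {s3, s4} and Q accepts in {p2, p3}. In every reachable pair the two components are either both accepting — (s3, p2) — or both non-accepting, so no string is accepted by exactly one of the machines: L(P) \ L(Q) and L(Q) \ L(P) are both empty.
Hence every string is accepted by P iff it is accepted by Q, and the two languages coincide.

Yes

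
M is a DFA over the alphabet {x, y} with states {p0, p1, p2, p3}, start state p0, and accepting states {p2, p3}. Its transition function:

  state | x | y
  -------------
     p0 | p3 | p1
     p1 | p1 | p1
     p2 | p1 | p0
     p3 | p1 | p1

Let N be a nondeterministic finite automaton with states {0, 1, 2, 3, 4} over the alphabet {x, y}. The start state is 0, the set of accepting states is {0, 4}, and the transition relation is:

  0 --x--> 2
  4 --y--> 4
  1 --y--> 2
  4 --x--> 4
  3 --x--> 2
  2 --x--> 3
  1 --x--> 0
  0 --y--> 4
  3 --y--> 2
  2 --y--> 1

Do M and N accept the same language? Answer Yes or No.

The string x is accepted by M but rejected by N.
So L(M) ≠ L(N).

No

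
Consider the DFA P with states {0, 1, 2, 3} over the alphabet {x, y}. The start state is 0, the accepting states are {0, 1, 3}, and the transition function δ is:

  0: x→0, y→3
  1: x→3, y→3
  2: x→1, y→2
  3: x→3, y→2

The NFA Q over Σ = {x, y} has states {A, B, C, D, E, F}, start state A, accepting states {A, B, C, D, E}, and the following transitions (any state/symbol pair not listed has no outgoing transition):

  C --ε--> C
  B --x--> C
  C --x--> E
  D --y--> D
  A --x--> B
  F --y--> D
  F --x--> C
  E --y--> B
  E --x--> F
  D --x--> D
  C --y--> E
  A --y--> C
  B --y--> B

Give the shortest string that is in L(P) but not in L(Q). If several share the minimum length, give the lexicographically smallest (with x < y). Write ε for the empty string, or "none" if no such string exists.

The string yxx is accepted by P but not by Q.
No shorter string lies in the difference, and yxx is the lexicographically first length-3 string in L(P) \ L(Q).

yxx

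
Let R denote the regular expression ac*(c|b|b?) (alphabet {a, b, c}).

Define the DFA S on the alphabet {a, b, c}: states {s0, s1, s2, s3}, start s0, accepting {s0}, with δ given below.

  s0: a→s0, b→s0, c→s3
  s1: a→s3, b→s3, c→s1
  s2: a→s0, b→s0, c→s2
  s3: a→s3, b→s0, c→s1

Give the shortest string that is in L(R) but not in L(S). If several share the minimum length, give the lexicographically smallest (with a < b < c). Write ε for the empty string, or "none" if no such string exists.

ac

The string ac is accepted by R but not by S.
No shorter string lies in the difference, and ac is the lexicographically first length-2 string in L(R) \ L(S).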